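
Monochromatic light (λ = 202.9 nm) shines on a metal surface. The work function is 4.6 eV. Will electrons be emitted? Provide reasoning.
Yes

For photoemission, the photon energy must exceed the work function.

Photon energy: E = hc/λ = 6.1106 eV
Work function: φ = 4.6 eV

Since E_photon (6.1106 eV) > φ (4.6 eV), photoemission WILL occur.
The threshold wavelength is λ₀ = hc/φ = 269.5 nm.
Since 202.9 nm < 269.5 nm, the light has sufficient energy.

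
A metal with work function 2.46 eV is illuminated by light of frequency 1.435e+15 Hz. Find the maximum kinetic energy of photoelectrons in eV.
3.4747 eV

Using Einstein's photoelectric equation: KE_max = hf - φ

First, calculate the photon energy:
E_photon = hf = (6.626×10⁻³⁴ J·s)(1.435e+15 Hz)
E_photon = 5.9347 eV

Then, the maximum kinetic energy:
KE_max = E_photon - φ = 5.9347 eV - 2.46 eV = 3.4747 eV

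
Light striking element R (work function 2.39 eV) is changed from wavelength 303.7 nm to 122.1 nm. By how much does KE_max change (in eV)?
6.0719 eV

Using Einstein's equation: KE_max = hc/λ - φ

For λ₁ = 303.7 nm:
KE₁ = hc/λ₁ - φ = 4.0825 - 2.39 = 1.6925 eV

For λ₂ = 122.1 nm:
KE₂ = hc/λ₂ - φ = 10.1543 - 2.39 = 7.7643 eV

Change in KE:
ΔKE = KE₂ - KE₁ = 7.7643 - 1.6925 = 6.0719 eV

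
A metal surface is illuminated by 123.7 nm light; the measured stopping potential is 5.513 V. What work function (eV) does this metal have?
4.51 eV

The stopping potential gives the maximum kinetic energy: KE_max = eV_s = 5.513 eV

From Einstein's photoelectric equation: KE_max = hc/λ - φ
Rearranging: φ = hc/λ - KE_max

Calculate photon energy:
E_photon = hc/λ = (6.626×10⁻³⁴ J·s)(3×10⁸ m/s) / (123.7×10⁻⁹ m) = 10.0230 eV

Therefore:
φ = 10.0230 - 5.513 = 4.51 eV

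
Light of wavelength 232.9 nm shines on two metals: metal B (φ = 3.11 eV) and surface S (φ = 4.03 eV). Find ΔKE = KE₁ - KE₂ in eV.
0.9200 eV

Using KE_max = hc/λ - φ for each metal:

Photon energy: E = hc/λ = 5.3235 eV

For metal B (φ₁ = 3.11 eV):
KE₁ = E - φ₁ = 5.3235 - 3.11 = 2.2135 eV

For surface S (φ₂ = 4.03 eV):
KE₂ = E - φ₂ = 5.3235 - 4.03 = 1.2935 eV

Difference:
ΔKE = KE₁ - KE₂ = 2.2135 - 1.2935 = 0.9200 eV

Note: The difference equals the difference in work functions: 4.03 - 3.11 = 0.92 eV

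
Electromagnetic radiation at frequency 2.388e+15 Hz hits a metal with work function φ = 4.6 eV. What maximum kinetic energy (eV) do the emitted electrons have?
5.2760 eV

Using Einstein's photoelectric equation: KE_max = hf - φ

First, calculate the photon energy:
E_photon = hf = (6.626×10⁻³⁴ J·s)(2.388e+15 Hz)
E_photon = 9.8760 eV

Then, the maximum kinetic energy:
KE_max = E_photon - φ = 9.8760 eV - 4.6 eV = 5.2760 eV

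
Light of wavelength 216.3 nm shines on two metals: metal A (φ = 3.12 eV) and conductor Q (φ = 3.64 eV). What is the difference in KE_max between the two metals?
0.5200 eV

Using KE_max = hc/λ - φ for each metal:

Photon energy: E = hc/λ = 5.7320 eV

For metal A (φ₁ = 3.12 eV):
KE₁ = E - φ₁ = 5.7320 - 3.12 = 2.6120 eV

For conductor Q (φ₂ = 3.64 eV):
KE₂ = E - φ₂ = 5.7320 - 3.64 = 2.0920 eV

Difference:
ΔKE = KE₁ - KE₂ = 2.6120 - 2.0920 = 0.5200 eV

Note: The difference equals the difference in work functions: 3.64 - 3.12 = 0.52 eV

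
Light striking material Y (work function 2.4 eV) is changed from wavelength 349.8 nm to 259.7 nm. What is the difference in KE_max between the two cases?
1.2297 eV

Using Einstein's equation: KE_max = hc/λ - φ

For λ₁ = 349.8 nm:
KE₁ = hc/λ₁ - φ = 3.5444 - 2.4 = 1.1444 eV

For λ₂ = 259.7 nm:
KE₂ = hc/λ₂ - φ = 4.7741 - 2.4 = 2.3741 eV

Change in KE:
ΔKE = KE₂ - KE₁ = 2.3741 - 1.1444 = 1.2297 eV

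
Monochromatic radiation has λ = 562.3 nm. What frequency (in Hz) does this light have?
5.3315e+14 Hz

Using the wave equation: c = fλ

Solving for frequency:
f = c/λ = (3×10⁸ m/s) / (562.3×10⁻⁹ m)
f = 5.3315e+14 Hz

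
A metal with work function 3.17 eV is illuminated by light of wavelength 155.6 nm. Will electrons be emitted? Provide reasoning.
Yes

For photoemission, the photon energy must exceed the work function.

Photon energy: E = hc/λ = 7.9681 eV
Work function: φ = 3.17 eV

Since E_photon (7.9681 eV) > φ (3.17 eV), photoemission WILL occur.
The threshold wavelength is λ₀ = hc/φ = 391.1 nm.
Since 155.6 nm < 391.1 nm, the light has sufficient energy.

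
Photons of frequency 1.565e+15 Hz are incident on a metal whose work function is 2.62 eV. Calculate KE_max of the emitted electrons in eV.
3.8523 eV

Using Einstein's photoelectric equation: KE_max = hf - φ

First, calculate the photon energy:
E_photon = hf = (6.626×10⁻³⁴ J·s)(1.565e+15 Hz)
E_photon = 6.4723 eV

Then, the maximum kinetic energy:
KE_max = E_photon - φ = 6.4723 eV - 2.62 eV = 3.8523 eV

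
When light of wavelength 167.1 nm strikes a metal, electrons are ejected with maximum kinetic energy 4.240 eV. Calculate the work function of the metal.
3.18 eV

From Einstein's photoelectric equation: KE_max = hf - φ = hc/λ - φ

Rearranging for φ:
φ = hc/λ - KE_max

Calculate photon energy:
E_photon = hc/λ = 7.4198 eV

Therefore:
φ = 7.4198 - 4.240 = 3.18 eV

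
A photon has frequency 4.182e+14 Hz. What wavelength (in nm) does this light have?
716.86 nm

Using the wave equation: c = fλ

Solving for wavelength:
λ = c/f = (3×10⁸ m/s) / (4.182e+14 Hz)
λ = 716.86 nm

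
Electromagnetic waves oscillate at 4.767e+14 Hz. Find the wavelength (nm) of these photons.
628.89 nm

Using the wave equation: c = fλ

Solving for wavelength:
λ = c/f = (3×10⁸ m/s) / (4.767e+14 Hz)
λ = 628.89 nm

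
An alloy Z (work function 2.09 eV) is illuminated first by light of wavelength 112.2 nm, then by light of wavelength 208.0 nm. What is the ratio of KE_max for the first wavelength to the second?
2.3149

Using Einstein's equation: KE_max = hc/λ - φ

For λ₁ = 112.2 nm:
E₁ = hc/λ₁ = 11.0503 eV
KE₁ = E₁ - φ = 11.0503 - 2.09 = 8.9603 eV

For λ₂ = 208.0 nm:
E₂ = hc/λ₂ = 5.9608 eV
KE₂ = E₂ - φ = 5.9608 - 2.09 = 3.8708 eV

Ratio: KE₁/KE₂ = 8.9603/3.8708 = 2.3149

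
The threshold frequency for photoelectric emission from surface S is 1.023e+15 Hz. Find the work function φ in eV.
4.23 eV

At the threshold frequency, photon energy equals work function:
φ = hf₀

Calculating:
φ = (6.626×10⁻³⁴ J·s)(1.023e+15 Hz)
φ = 4.23 eV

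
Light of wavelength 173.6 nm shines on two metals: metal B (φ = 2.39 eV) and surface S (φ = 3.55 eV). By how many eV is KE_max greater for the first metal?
1.1600 eV

Using KE_max = hc/λ - φ for each metal:

Photon energy: E = hc/λ = 7.1419 eV

For metal B (φ₁ = 2.39 eV):
KE₁ = E - φ₁ = 7.1419 - 2.39 = 4.7519 eV

For surface S (φ₂ = 3.55 eV):
KE₂ = E - φ₂ = 7.1419 - 3.55 = 3.5919 eV

Difference:
ΔKE = KE₁ - KE₂ = 4.7519 - 3.5919 = 1.1600 eV

Note: The difference equals the difference in work functions: 3.55 - 2.39 = 1.16 eV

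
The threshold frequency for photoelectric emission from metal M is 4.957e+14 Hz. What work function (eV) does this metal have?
2.05 eV

At the threshold frequency, photon energy equals work function:
φ = hf₀

Calculating:
φ = (6.626×10⁻³⁴ J·s)(4.957e+14 Hz)
φ = 2.05 eV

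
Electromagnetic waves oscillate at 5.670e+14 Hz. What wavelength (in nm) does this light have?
528.73 nm

Using the wave equation: c = fλ

Solving for wavelength:
λ = c/f = (3×10⁸ m/s) / (5.670e+14 Hz)
λ = 528.73 nm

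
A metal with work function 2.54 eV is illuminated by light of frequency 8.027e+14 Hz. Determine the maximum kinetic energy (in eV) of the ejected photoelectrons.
0.7797 eV

Using Einstein's photoelectric equation: KE_max = hf - φ

First, calculate the photon energy:
E_photon = hf = (6.626×10⁻³⁴ J·s)(8.027e+14 Hz)
E_photon = 3.3197 eV

Then, the maximum kinetic energy:
KE_max = E_photon - φ = 3.3197 eV - 2.54 eV = 0.7797 eV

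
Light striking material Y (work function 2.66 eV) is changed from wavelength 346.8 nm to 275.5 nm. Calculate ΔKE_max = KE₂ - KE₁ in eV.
0.9252 eV

Using Einstein's equation: KE_max = hc/λ - φ

For λ₁ = 346.8 nm:
KE₁ = hc/λ₁ - φ = 3.5751 - 2.66 = 0.9151 eV

For λ₂ = 275.5 nm:
KE₂ = hc/λ₂ - φ = 4.5003 - 2.66 = 1.8403 eV

Change in KE:
ΔKE = KE₂ - KE₁ = 1.8403 - 0.9151 = 0.9252 eV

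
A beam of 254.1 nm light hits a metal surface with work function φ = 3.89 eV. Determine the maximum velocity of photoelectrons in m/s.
5.8993e+05 m/s

First, find the maximum kinetic energy:
E_photon = hc/λ = 4.8793 eV
KE_max = E_photon - φ = 4.8793 - 3.89 = 0.9893 eV

Convert to Joules: KE_max = 0.9893 × 1.602×10⁻¹⁹ J = 1.5851e-19 J

Then use KE = ½mv² to find velocity:
v = √(2·KE/m) = √(2 × 1.5851e-19 J / 9.109e-31 kg)
v = 5.8993e+05 m/s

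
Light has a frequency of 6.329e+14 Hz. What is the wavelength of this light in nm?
473.68 nm

Using the wave equation: c = fλ

Solving for wavelength:
λ = c/f = (3×10⁸ m/s) / (6.329e+14 Hz)
λ = 473.68 nm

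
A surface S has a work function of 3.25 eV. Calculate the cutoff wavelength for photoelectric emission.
381.49 nm

The threshold wavelength is when the photon energy equals the work function:
hc/λ₀ = φ

Solving for λ₀:
λ₀ = hc/φ = (6.626×10⁻³⁴ J·s)(3×10⁸ m/s) / (3.25 eV × 1.602×10⁻¹⁹ J/eV)
λ₀ = 381.49 nm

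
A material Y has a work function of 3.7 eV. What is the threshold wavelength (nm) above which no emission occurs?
335.09 nm

The threshold wavelength is when the photon energy equals the work function:
hc/λ₀ = φ

Solving for λ₀:
λ₀ = hc/φ = (6.626×10⁻³⁴ J·s)(3×10⁸ m/s) / (3.7 eV × 1.602×10⁻¹⁹ J/eV)
λ₀ = 335.09 nm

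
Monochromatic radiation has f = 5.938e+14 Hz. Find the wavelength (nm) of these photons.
504.87 nm

Using the wave equation: c = fλ

Solving for wavelength:
λ = c/f = (3×10⁸ m/s) / (5.938e+14 Hz)
λ = 504.87 nm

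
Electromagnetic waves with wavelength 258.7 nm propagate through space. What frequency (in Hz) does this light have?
1.1588e+15 Hz

Using the wave equation: c = fλ

Solving for frequency:
f = c/λ = (3×10⁸ m/s) / (258.7×10⁻⁹ m)
f = 1.1588e+15 Hz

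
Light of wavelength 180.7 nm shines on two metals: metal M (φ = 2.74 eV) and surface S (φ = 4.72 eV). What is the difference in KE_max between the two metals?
1.9800 eV

Using KE_max = hc/λ - φ for each metal:

Photon energy: E = hc/λ = 6.8613 eV

For metal M (φ₁ = 2.74 eV):
KE₁ = E - φ₁ = 6.8613 - 2.74 = 4.1213 eV

For surface S (φ₂ = 4.72 eV):
KE₂ = E - φ₂ = 6.8613 - 4.72 = 2.1413 eV

Difference:
ΔKE = KE₁ - KE₂ = 4.1213 - 2.1413 = 1.9800 eV

Note: The difference equals the difference in work functions: 4.72 - 2.74 = 1.98 eV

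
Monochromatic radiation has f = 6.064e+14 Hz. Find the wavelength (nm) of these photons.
494.38 nm

Using the wave equation: c = fλ

Solving for wavelength:
λ = c/f = (3×10⁸ m/s) / (6.064e+14 Hz)
λ = 494.38 nm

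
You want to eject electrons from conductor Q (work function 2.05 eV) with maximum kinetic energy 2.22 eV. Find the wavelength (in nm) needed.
290.36 nm

From Einstein's equation: KE_max = hc/λ - φ

Rearranging for λ:
hc/λ = KE_max + φ
λ = hc/(KE_max + φ)

Required photon energy:
E_photon = KE_max + φ = 2.22 + 2.05 = 4.27 eV

Required wavelength:
λ = hc/E_photon = (6.626×10⁻³⁴)(3×10⁸) / (4.27 × 1.602×10⁻¹⁹)
λ = 290.36 nm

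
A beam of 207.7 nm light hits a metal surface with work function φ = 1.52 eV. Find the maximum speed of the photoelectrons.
1.2511e+06 m/s

First, find the maximum kinetic energy:
E_photon = hc/λ = 5.9694 eV
KE_max = E_photon - φ = 5.9694 - 1.52 = 4.4494 eV

Convert to Joules: KE_max = 4.4494 × 1.602×10⁻¹⁹ J = 7.1287e-19 J

Then use KE = ½mv² to find velocity:
v = √(2·KE/m) = √(2 × 7.1287e-19 J / 9.109e-31 kg)
v = 1.2511e+06 m/s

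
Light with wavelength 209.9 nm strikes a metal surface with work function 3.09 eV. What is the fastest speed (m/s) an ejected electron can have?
9.9542e+05 m/s

First, find the maximum kinetic energy:
E_photon = hc/λ = 5.9068 eV
KE_max = E_photon - φ = 5.9068 - 3.09 = 2.8168 eV

Convert to Joules: KE_max = 2.8168 × 1.602×10⁻¹⁹ J = 4.5130e-19 J

Then use KE = ½mv² to find velocity:
v = √(2·KE/m) = √(2 × 4.5130e-19 J / 9.109e-31 kg)
v = 9.9542e+05 m/s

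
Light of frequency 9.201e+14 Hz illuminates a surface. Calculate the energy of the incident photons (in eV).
3.8052 eV

Using E = hf:

E = hf = (6.626×10⁻³⁴ J·s)(9.201e+14 Hz)
E = 3.8052 eV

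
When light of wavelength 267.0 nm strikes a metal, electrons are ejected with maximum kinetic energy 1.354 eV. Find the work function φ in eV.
3.29 eV

From Einstein's photoelectric equation: KE_max = hf - φ = hc/λ - φ

Rearranging for φ:
φ = hc/λ - KE_max

Calculate photon energy:
E_photon = hc/λ = 4.6436 eV

Therefore:
φ = 4.6436 - 1.354 = 3.29 eV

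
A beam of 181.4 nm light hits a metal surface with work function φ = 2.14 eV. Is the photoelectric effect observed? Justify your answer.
Yes

For photoemission, the photon energy must exceed the work function.

Photon energy: E = hc/λ = 6.8349 eV
Work function: φ = 2.14 eV

Since E_photon (6.8349 eV) > φ (2.14 eV), photoemission WILL occur.
The threshold wavelength is λ₀ = hc/φ = 579.4 nm.
Since 181.4 nm < 579.4 nm, the light has sufficient energy.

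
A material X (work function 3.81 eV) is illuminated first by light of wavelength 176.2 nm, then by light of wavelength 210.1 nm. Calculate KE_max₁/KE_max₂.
1.5429

Using Einstein's equation: KE_max = hc/λ - φ

For λ₁ = 176.2 nm:
E₁ = hc/λ₁ = 7.0366 eV
KE₁ = E₁ - φ = 7.0366 - 3.81 = 3.2266 eV

For λ₂ = 210.1 nm:
E₂ = hc/λ₂ = 5.9012 eV
KE₂ = E₂ - φ = 5.9012 - 3.81 = 2.0912 eV

Ratio: KE₁/KE₂ = 3.2266/2.0912 = 1.5429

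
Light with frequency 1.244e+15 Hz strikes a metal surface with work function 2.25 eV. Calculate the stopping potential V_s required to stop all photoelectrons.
2.8948 V

The stopping potential V_s satisfies: eV_s = KE_max

First, find KE_max using Einstein's equation:
E_photon = hf = (6.626×10⁻³⁴ J·s)(1.244e+15 Hz) = 5.1448 eV
KE_max = E_photon - φ = 5.1448 - 2.25 = 2.8948 eV

Since eV_s = KE_max:
V_s = KE_max/e = 2.8948 V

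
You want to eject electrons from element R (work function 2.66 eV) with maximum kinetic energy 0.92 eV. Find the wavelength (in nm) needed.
346.32 nm

From Einstein's equation: KE_max = hc/λ - φ

Rearranging for λ:
hc/λ = KE_max + φ
λ = hc/(KE_max + φ)

Required photon energy:
E_photon = KE_max + φ = 0.92 + 2.66 = 3.58 eV

Required wavelength:
λ = hc/E_photon = (6.626×10⁻³⁴)(3×10⁸) / (3.58 × 1.602×10⁻¹⁹)
λ = 346.32 nm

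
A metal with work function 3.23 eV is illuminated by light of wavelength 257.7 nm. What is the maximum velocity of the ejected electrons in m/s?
7.4579e+05 m/s

First, find the maximum kinetic energy:
E_photon = hc/λ = 4.8112 eV
KE_max = E_photon - φ = 4.8112 - 3.23 = 1.5812 eV

Convert to Joules: KE_max = 1.5812 × 1.602×10⁻¹⁹ J = 2.5333e-19 J

Then use KE = ½mv² to find velocity:
v = √(2·KE/m) = √(2 × 2.5333e-19 J / 9.109e-31 kg)
v = 7.4579e+05 m/s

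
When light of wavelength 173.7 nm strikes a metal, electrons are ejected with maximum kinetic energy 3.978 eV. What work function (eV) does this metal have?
3.16 eV

From Einstein's photoelectric equation: KE_max = hf - φ = hc/λ - φ

Rearranging for φ:
φ = hc/λ - KE_max

Calculate photon energy:
E_photon = hc/λ = 7.1378 eV

Therefore:
φ = 7.1378 - 3.978 = 3.16 eV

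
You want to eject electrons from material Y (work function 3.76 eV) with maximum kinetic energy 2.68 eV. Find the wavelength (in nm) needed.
192.52 nm

From Einstein's equation: KE_max = hc/λ - φ

Rearranging for λ:
hc/λ = KE_max + φ
λ = hc/(KE_max + φ)

Required photon energy:
E_photon = KE_max + φ = 2.68 + 3.76 = 6.44 eV

Required wavelength:
λ = hc/E_photon = (6.626×10⁻³⁴)(3×10⁸) / (6.44 × 1.602×10⁻¹⁹)
λ = 192.52 nm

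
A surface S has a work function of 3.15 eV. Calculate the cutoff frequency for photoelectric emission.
7.6167e+14 Hz

The threshold frequency is when the photon energy equals the work function:
hf₀ = φ

Solving for f₀:
f₀ = φ/h = (3.15 eV × 1.602×10⁻¹⁹ J/eV) / (6.626×10⁻³⁴ J·s)
f₀ = 7.6167e+14 Hz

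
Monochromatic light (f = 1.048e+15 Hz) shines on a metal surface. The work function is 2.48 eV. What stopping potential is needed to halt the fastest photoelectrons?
1.8542 V

The stopping potential V_s satisfies: eV_s = KE_max

First, find KE_max using Einstein's equation:
E_photon = hf = (6.626×10⁻³⁴ J·s)(1.048e+15 Hz) = 4.3342 eV
KE_max = E_photon - φ = 4.3342 - 2.48 = 1.8542 eV

Since eV_s = KE_max:
V_s = KE_max/e = 1.8542 V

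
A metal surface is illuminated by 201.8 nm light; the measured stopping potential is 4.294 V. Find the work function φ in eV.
1.85 eV

The stopping potential gives the maximum kinetic energy: KE_max = eV_s = 4.294 eV

From Einstein's photoelectric equation: KE_max = hc/λ - φ
Rearranging: φ = hc/λ - KE_max

Calculate photon energy:
E_photon = hc/λ = (6.626×10⁻³⁴ J·s)(3×10⁸ m/s) / (201.8×10⁻⁹ m) = 6.1439 eV

Therefore:
φ = 6.1439 - 4.294 = 1.85 eV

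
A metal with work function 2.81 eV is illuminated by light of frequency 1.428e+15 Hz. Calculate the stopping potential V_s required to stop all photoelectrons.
3.0957 V

The stopping potential V_s satisfies: eV_s = KE_max

First, find KE_max using Einstein's equation:
E_photon = hf = (6.626×10⁻³⁴ J·s)(1.428e+15 Hz) = 5.9057 eV
KE_max = E_photon - φ = 5.9057 - 2.81 = 3.0957 eV

Since eV_s = KE_max:
V_s = KE_max/e = 3.0957 V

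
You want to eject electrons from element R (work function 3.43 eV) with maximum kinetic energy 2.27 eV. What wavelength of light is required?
217.52 nm

From Einstein's equation: KE_max = hc/λ - φ

Rearranging for λ:
hc/λ = KE_max + φ
λ = hc/(KE_max + φ)

Required photon energy:
E_photon = KE_max + φ = 2.27 + 3.43 = 5.70 eV

Required wavelength:
λ = hc/E_photon = (6.626×10⁻³⁴)(3×10⁸) / (5.70 × 1.602×10⁻¹⁹)
λ = 217.52 nm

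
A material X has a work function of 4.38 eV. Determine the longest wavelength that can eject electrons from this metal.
283.07 nm

The threshold wavelength is when the photon energy equals the work function:
hc/λ₀ = φ

Solving for λ₀:
λ₀ = hc/φ = (6.626×10⁻³⁴ J·s)(3×10⁸ m/s) / (4.38 eV × 1.602×10⁻¹⁹ J/eV)
λ₀ = 283.07 nm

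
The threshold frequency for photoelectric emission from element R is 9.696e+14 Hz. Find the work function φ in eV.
4.01 eV

At the threshold frequency, photon energy equals work function:
φ = hf₀

Calculating:
φ = (6.626×10⁻³⁴ J·s)(9.696e+14 Hz)
φ = 4.01 eV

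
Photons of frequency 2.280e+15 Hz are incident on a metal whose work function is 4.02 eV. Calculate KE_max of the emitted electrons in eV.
5.4093 eV

Using Einstein's photoelectric equation: KE_max = hf - φ

First, calculate the photon energy:
E_photon = hf = (6.626×10⁻³⁴ J·s)(2.280e+15 Hz)
E_photon = 9.4293 eV

Then, the maximum kinetic energy:
KE_max = E_photon - φ = 9.4293 eV - 4.02 eV = 5.4093 eV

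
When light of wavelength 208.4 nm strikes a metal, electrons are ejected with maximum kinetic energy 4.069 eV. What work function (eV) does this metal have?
1.88 eV

From Einstein's photoelectric equation: KE_max = hf - φ = hc/λ - φ

Rearranging for φ:
φ = hc/λ - KE_max

Calculate photon energy:
E_photon = hc/λ = 5.9493 eV

Therefore:
φ = 5.9493 - 4.069 = 1.88 eV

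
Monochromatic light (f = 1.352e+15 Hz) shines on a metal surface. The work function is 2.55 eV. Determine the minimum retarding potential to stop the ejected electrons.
3.0414 V

The stopping potential V_s satisfies: eV_s = KE_max

First, find KE_max using Einstein's equation:
E_photon = hf = (6.626×10⁻³⁴ J·s)(1.352e+15 Hz) = 5.5914 eV
KE_max = E_photon - φ = 5.5914 - 2.55 = 3.0414 eV

Since eV_s = KE_max:
V_s = KE_max/e = 3.0414 V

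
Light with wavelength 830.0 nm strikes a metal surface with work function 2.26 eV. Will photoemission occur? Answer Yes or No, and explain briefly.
No

For photoemission, the photon energy must exceed the work function.

Photon energy: E = hc/λ = 1.4938 eV
Work function: φ = 2.26 eV

Since E_photon (1.4938 eV) < φ (2.26 eV), photoemission will NOT occur.
The threshold wavelength is λ₀ = hc/φ = 548.6 nm.
Since 830.0 nm > 548.6 nm, the photons lack sufficient energy.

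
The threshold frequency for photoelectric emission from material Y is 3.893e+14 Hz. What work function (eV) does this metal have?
1.61 eV

At the threshold frequency, photon energy equals work function:
φ = hf₀

Calculating:
φ = (6.626×10⁻³⁴ J·s)(3.893e+14 Hz)
φ = 1.61 eV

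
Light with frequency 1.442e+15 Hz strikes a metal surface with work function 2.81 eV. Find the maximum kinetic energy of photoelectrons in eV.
3.1536 eV

Using Einstein's photoelectric equation: KE_max = hf - φ

First, calculate the photon energy:
E_photon = hf = (6.626×10⁻³⁴ J·s)(1.442e+15 Hz)
E_photon = 5.9636 eV

Then, the maximum kinetic energy:
KE_max = E_photon - φ = 5.9636 eV - 2.81 eV = 3.1536 eV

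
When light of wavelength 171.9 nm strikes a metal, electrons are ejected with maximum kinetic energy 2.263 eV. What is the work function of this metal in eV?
4.95 eV

From Einstein's photoelectric equation: KE_max = hf - φ = hc/λ - φ

Rearranging for φ:
φ = hc/λ - KE_max

Calculate photon energy:
E_photon = hc/λ = 7.2126 eV

Therefore:
φ = 7.2126 - 2.263 = 4.95 eV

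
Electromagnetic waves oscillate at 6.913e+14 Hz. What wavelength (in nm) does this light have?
433.66 nm

Using the wave equation: c = fλ

Solving for wavelength:
λ = c/f = (3×10⁸ m/s) / (6.913e+14 Hz)
λ = 433.66 nm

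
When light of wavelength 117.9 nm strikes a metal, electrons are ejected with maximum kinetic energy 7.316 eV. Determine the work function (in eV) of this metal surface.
3.20 eV

From Einstein's photoelectric equation: KE_max = hf - φ = hc/λ - φ

Rearranging for φ:
φ = hc/λ - KE_max

Calculate photon energy:
E_photon = hc/λ = 10.5160 eV

Therefore:
φ = 10.5160 - 7.316 = 3.20 eV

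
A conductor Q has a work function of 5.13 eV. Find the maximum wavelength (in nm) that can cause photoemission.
241.68 nm

The threshold wavelength is when the photon energy equals the work function:
hc/λ₀ = φ

Solving for λ₀:
λ₀ = hc/φ = (6.626×10⁻³⁴ J·s)(3×10⁸ m/s) / (5.13 eV × 1.602×10⁻¹⁹ J/eV)
λ₀ = 241.68 nm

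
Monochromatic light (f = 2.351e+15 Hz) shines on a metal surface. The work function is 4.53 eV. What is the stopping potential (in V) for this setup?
5.1930 V

The stopping potential V_s satisfies: eV_s = KE_max

First, find KE_max using Einstein's equation:
E_photon = hf = (6.626×10⁻³⁴ J·s)(2.351e+15 Hz) = 9.7230 eV
KE_max = E_photon - φ = 9.7230 - 4.53 = 5.1930 eV

Since eV_s = KE_max:
V_s = KE_max/e = 5.1930 V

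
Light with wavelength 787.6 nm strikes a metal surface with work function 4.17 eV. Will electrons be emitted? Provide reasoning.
No

For photoemission, the photon energy must exceed the work function.

Photon energy: E = hc/λ = 1.5742 eV
Work function: φ = 4.17 eV

Since E_photon (1.5742 eV) < φ (4.17 eV), photoemission will NOT occur.
The threshold wavelength is λ₀ = hc/φ = 297.3 nm.
Since 787.6 nm > 297.3 nm, the photons lack sufficient energy.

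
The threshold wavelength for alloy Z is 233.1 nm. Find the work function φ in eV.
5.32 eV

At the threshold wavelength, photon energy equals work function:
φ = hc/λ₀

Calculating:
φ = (6.626×10⁻³⁴ J·s)(3×10⁸ m/s) / (233.1×10⁻⁹ m)
φ = 5.32 eV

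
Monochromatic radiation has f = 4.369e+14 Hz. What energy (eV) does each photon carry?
1.8069 eV

Using E = hf:

E = hf = (6.626×10⁻³⁴ J·s)(4.369e+14 Hz)
E = 1.8069 eV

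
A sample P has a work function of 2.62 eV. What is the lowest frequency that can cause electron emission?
6.3351e+14 Hz

The threshold frequency is when the photon energy equals the work function:
hf₀ = φ

Solving for f₀:
f₀ = φ/h = (2.62 eV × 1.602×10⁻¹⁹ J/eV) / (6.626×10⁻³⁴ J·s)
f₀ = 6.3351e+14 Hz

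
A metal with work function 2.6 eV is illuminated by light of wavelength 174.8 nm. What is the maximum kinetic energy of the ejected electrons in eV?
4.4929 eV

Using Einstein's photoelectric equation: KE_max = hf - φ = hc/λ - φ

First, calculate the photon energy:
E_photon = hc/λ = (6.626×10⁻³⁴ J·s)(3×10⁸ m/s) / (174.8×10⁻⁹ m)
E_photon = 7.0929 eV

Then, the maximum kinetic energy:
KE_max = E_photon - φ = 7.0929 eV - 2.6 eV = 4.4929 eV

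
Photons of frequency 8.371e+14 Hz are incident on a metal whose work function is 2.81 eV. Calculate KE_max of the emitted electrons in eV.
0.6520 eV

Using Einstein's photoelectric equation: KE_max = hf - φ

First, calculate the photon energy:
E_photon = hf = (6.626×10⁻³⁴ J·s)(8.371e+14 Hz)
E_photon = 3.4620 eV

Then, the maximum kinetic energy:
KE_max = E_photon - φ = 3.4620 eV - 2.81 eV = 0.6520 eV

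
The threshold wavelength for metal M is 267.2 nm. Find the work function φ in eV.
4.64 eV

At the threshold wavelength, photon energy equals work function:
φ = hc/λ₀

Calculating:
φ = (6.626×10⁻³⁴ J·s)(3×10⁸ m/s) / (267.2×10⁻⁹ m)
φ = 4.64 eV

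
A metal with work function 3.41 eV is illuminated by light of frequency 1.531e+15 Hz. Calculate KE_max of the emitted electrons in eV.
2.9217 eV

Using Einstein's photoelectric equation: KE_max = hf - φ

First, calculate the photon energy:
E_photon = hf = (6.626×10⁻³⁴ J·s)(1.531e+15 Hz)
E_photon = 6.3317 eV

Then, the maximum kinetic energy:
KE_max = E_photon - φ = 6.3317 eV - 3.41 eV = 2.9217 eV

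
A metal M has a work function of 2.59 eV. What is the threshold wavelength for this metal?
478.70 nm

The threshold wavelength is when the photon energy equals the work function:
hc/λ₀ = φ

Solving for λ₀:
λ₀ = hc/φ = (6.626×10⁻³⁴ J·s)(3×10⁸ m/s) / (2.59 eV × 1.602×10⁻¹⁹ J/eV)
λ₀ = 478.70 nm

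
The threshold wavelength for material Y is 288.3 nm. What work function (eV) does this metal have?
4.30 eV

At the threshold wavelength, photon energy equals work function:
φ = hc/λ₀

Calculating:
φ = (6.626×10⁻³⁴ J·s)(3×10⁸ m/s) / (288.3×10⁻⁹ m)
φ = 4.30 eV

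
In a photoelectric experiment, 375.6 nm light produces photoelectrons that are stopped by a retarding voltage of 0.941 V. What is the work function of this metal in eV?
2.36 eV

The stopping potential gives the maximum kinetic energy: KE_max = eV_s = 0.941 eV

From Einstein's photoelectric equation: KE_max = hc/λ - φ
Rearranging: φ = hc/λ - KE_max

Calculate photon energy:
E_photon = hc/λ = (6.626×10⁻³⁴ J·s)(3×10⁸ m/s) / (375.6×10⁻⁹ m) = 3.3010 eV

Therefore:
φ = 3.3010 - 0.941 = 2.36 eV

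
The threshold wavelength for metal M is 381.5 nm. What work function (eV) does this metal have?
3.25 eV

At the threshold wavelength, photon energy equals work function:
φ = hc/λ₀

Calculating:
φ = (6.626×10⁻³⁴ J·s)(3×10⁸ m/s) / (381.5×10⁻⁹ m)
φ = 3.25 eV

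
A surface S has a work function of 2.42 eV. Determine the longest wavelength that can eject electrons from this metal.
512.33 nm

The threshold wavelength is when the photon energy equals the work function:
hc/λ₀ = φ

Solving for λ₀:
λ₀ = hc/φ = (6.626×10⁻³⁴ J·s)(3×10⁸ m/s) / (2.42 eV × 1.602×10⁻¹⁹ J/eV)
λ₀ = 512.33 nm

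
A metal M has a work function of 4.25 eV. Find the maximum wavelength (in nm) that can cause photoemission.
291.73 nm

The threshold wavelength is when the photon energy equals the work function:
hc/λ₀ = φ

Solving for λ₀:
λ₀ = hc/φ = (6.626×10⁻³⁴ J·s)(3×10⁸ m/s) / (4.25 eV × 1.602×10⁻¹⁹ J/eV)
λ₀ = 291.73 nm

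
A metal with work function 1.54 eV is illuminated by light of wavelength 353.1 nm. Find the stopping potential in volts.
1.9713 V

The stopping potential V_s satisfies: eV_s = KE_max

First, find KE_max using Einstein's equation:
E_photon = hc/λ = 3.5113 eV
KE_max = E_photon - φ = 3.5113 - 1.54 = 1.9713 eV

Since eV_s = KE_max:
V_s = KE_max/e = 1.9713 V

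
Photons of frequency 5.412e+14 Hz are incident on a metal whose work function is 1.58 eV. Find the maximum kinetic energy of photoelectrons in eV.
0.6582 eV

Using Einstein's photoelectric equation: KE_max = hf - φ

First, calculate the photon energy:
E_photon = hf = (6.626×10⁻³⁴ J·s)(5.412e+14 Hz)
E_photon = 2.2382 eV

Then, the maximum kinetic energy:
KE_max = E_photon - φ = 2.2382 eV - 1.58 eV = 0.6582 eV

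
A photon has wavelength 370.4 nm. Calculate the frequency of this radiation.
8.0937e+14 Hz

Using the wave equation: c = fλ

Solving for frequency:
f = c/λ = (3×10⁸ m/s) / (370.4×10⁻⁹ m)
f = 8.0937e+14 Hz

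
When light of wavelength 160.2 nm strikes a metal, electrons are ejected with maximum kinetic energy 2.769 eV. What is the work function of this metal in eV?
4.97 eV

From Einstein's photoelectric equation: KE_max = hf - φ = hc/λ - φ

Rearranging for φ:
φ = hc/λ - KE_max

Calculate photon energy:
E_photon = hc/λ = 7.7393 eV

Therefore:
φ = 7.7393 - 2.769 = 4.97 eV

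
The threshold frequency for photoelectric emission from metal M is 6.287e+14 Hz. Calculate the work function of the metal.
2.60 eV

At the threshold frequency, photon energy equals work function:
φ = hf₀

Calculating:
φ = (6.626×10⁻³⁴ J·s)(6.287e+14 Hz)
φ = 2.60 eV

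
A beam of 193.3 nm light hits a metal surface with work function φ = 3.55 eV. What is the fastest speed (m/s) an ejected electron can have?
1.0037e+06 m/s

First, find the maximum kinetic energy:
E_photon = hc/λ = 6.4141 eV
KE_max = E_photon - φ = 6.4141 - 3.55 = 2.8641 eV

Convert to Joules: KE_max = 2.8641 × 1.602×10⁻¹⁹ J = 4.5888e-19 J

Then use KE = ½mv² to find velocity:
v = √(2·KE/m) = √(2 × 4.5888e-19 J / 9.109e-31 kg)
v = 1.0037e+06 m/s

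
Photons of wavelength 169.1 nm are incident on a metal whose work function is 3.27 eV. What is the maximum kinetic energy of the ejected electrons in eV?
4.0620 eV

Using Einstein's photoelectric equation: KE_max = hf - φ = hc/λ - φ

First, calculate the photon energy:
E_photon = hc/λ = (6.626×10⁻³⁴ J·s)(3×10⁸ m/s) / (169.1×10⁻⁹ m)
E_photon = 7.3320 eV

Then, the maximum kinetic energy:
KE_max = E_photon - φ = 7.3320 eV - 3.27 eV = 4.0620 eV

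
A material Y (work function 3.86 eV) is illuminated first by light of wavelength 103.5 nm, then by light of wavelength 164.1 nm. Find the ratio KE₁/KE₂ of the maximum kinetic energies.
2.1971

Using Einstein's equation: KE_max = hc/λ - φ

For λ₁ = 103.5 nm:
E₁ = hc/λ₁ = 11.9791 eV
KE₁ = E₁ - φ = 11.9791 - 3.86 = 8.1191 eV

For λ₂ = 164.1 nm:
E₂ = hc/λ₂ = 7.5554 eV
KE₂ = E₂ - φ = 7.5554 - 3.86 = 3.6954 eV

Ratio: KE₁/KE₂ = 8.1191/3.6954 = 2.1971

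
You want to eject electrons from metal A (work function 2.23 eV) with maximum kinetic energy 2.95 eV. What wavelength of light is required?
239.35 nm

From Einstein's equation: KE_max = hc/λ - φ

Rearranging for λ:
hc/λ = KE_max + φ
λ = hc/(KE_max + φ)

Required photon energy:
E_photon = KE_max + φ = 2.95 + 2.23 = 5.18 eV

Required wavelength:
λ = hc/E_photon = (6.626×10⁻³⁴)(3×10⁸) / (5.18 × 1.602×10⁻¹⁹)
λ = 239.35 nm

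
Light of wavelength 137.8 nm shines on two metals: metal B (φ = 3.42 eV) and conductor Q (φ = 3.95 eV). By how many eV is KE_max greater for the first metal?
0.5300 eV

Using KE_max = hc/λ - φ for each metal:

Photon energy: E = hc/λ = 8.9974 eV

For metal B (φ₁ = 3.42 eV):
KE₁ = E - φ₁ = 8.9974 - 3.42 = 5.5774 eV

For conductor Q (φ₂ = 3.95 eV):
KE₂ = E - φ₂ = 8.9974 - 3.95 = 5.0474 eV

Difference:
ΔKE = KE₁ - KE₂ = 5.5774 - 5.0474 = 0.5300 eV

Note: The difference equals the difference in work functions: 3.95 - 3.42 = 0.53 eV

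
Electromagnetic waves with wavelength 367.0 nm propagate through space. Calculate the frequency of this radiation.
8.1687e+14 Hz

Using the wave equation: c = fλ

Solving for frequency:
f = c/λ = (3×10⁸ m/s) / (367.0×10⁻⁹ m)
f = 8.1687e+14 Hz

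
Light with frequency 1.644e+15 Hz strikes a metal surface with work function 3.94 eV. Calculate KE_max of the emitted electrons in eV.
2.8590 eV

Using Einstein's photoelectric equation: KE_max = hf - φ

First, calculate the photon energy:
E_photon = hf = (6.626×10⁻³⁴ J·s)(1.644e+15 Hz)
E_photon = 6.7990 eV

Then, the maximum kinetic energy:
KE_max = E_photon - φ = 6.7990 eV - 3.94 eV = 2.8590 eV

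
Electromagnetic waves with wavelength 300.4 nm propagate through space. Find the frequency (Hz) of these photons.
9.9798e+14 Hz

Using the wave equation: c = fλ

Solving for frequency:
f = c/λ = (3×10⁸ m/s) / (300.4×10⁻⁹ m)
f = 9.9798e+14 Hz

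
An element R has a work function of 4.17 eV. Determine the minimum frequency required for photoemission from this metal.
1.0083e+15 Hz

The threshold frequency is when the photon energy equals the work function:
hf₀ = φ

Solving for f₀:
f₀ = φ/h = (4.17 eV × 1.602×10⁻¹⁹ J/eV) / (6.626×10⁻³⁴ J·s)
f₀ = 1.0083e+15 Hz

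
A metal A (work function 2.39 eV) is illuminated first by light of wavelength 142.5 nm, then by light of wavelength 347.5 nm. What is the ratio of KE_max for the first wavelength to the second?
5.3576

Using Einstein's equation: KE_max = hc/λ - φ

For λ₁ = 142.5 nm:
E₁ = hc/λ₁ = 8.7006 eV
KE₁ = E₁ - φ = 8.7006 - 2.39 = 6.3106 eV

For λ₂ = 347.5 nm:
E₂ = hc/λ₂ = 3.5679 eV
KE₂ = E₂ - φ = 3.5679 - 2.39 = 1.1779 eV

Ratio: KE₁/KE₂ = 6.3106/1.1779 = 5.3576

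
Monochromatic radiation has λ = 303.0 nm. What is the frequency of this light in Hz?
9.8941e+14 Hz

Using the wave equation: c = fλ

Solving for frequency:
f = c/λ = (3×10⁸ m/s) / (303.0×10⁻⁹ m)
f = 9.8941e+14 Hz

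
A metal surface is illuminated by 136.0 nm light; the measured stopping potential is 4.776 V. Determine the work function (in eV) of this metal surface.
4.34 eV

The stopping potential gives the maximum kinetic energy: KE_max = eV_s = 4.776 eV

From Einstein's photoelectric equation: KE_max = hc/λ - φ
Rearranging: φ = hc/λ - KE_max

Calculate photon energy:
E_photon = hc/λ = (6.626×10⁻³⁴ J·s)(3×10⁸ m/s) / (136.0×10⁻⁹ m) = 9.1165 eV

Therefore:
φ = 9.1165 - 4.776 = 4.34 eV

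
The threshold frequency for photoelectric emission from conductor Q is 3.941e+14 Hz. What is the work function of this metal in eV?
1.63 eV

At the threshold frequency, photon energy equals work function:
φ = hf₀

Calculating:
φ = (6.626×10⁻³⁴ J·s)(3.941e+14 Hz)
φ = 1.63 eV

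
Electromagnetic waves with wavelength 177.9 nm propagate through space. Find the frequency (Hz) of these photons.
1.6852e+15 Hz

Using the wave equation: c = fλ

Solving for frequency:
f = c/λ = (3×10⁸ m/s) / (177.9×10⁻⁹ m)
f = 1.6852e+15 Hz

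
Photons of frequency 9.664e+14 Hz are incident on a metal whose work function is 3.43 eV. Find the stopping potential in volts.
0.5667 V

The stopping potential V_s satisfies: eV_s = KE_max

First, find KE_max using Einstein's equation:
E_photon = hf = (6.626×10⁻³⁴ J·s)(9.664e+14 Hz) = 3.9967 eV
KE_max = E_photon - φ = 3.9967 - 3.43 = 0.5667 eV

Since eV_s = KE_max:
V_s = KE_max/e = 0.5667 V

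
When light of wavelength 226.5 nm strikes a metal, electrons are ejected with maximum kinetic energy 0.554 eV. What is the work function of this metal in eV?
4.92 eV

From Einstein's photoelectric equation: KE_max = hf - φ = hc/λ - φ

Rearranging for φ:
φ = hc/λ - KE_max

Calculate photon energy:
E_photon = hc/λ = 5.4739 eV

Therefore:
φ = 5.4739 - 0.554 = 4.92 eV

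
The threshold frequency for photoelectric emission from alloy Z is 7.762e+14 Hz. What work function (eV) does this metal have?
3.21 eV

At the threshold frequency, photon energy equals work function:
φ = hf₀

Calculating:
φ = (6.626×10⁻³⁴ J·s)(7.762e+14 Hz)
φ = 3.21 eV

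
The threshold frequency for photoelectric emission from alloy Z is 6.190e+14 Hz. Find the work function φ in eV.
2.56 eV

At the threshold frequency, photon energy equals work function:
φ = hf₀

Calculating:
φ = (6.626×10⁻³⁴ J·s)(6.190e+14 Hz)
φ = 2.56 eV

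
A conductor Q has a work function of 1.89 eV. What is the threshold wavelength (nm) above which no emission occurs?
656.00 nm

The threshold wavelength is when the photon energy equals the work function:
hc/λ₀ = φ

Solving for λ₀:
λ₀ = hc/φ = (6.626×10⁻³⁴ J·s)(3×10⁸ m/s) / (1.89 eV × 1.602×10⁻¹⁹ J/eV)
λ₀ = 656.00 nm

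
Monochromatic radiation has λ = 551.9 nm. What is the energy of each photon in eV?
2.2465 eV

Using E = hf = hc/λ:

E = hc/λ = (6.626×10⁻³⁴ J·s)(3×10⁸ m/s) / (551.9×10⁻⁹ m)
E = 2.2465 eV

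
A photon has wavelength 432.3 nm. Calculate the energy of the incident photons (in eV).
2.8680 eV

Using E = hf = hc/λ:

E = hc/λ = (6.626×10⁻³⁴ J·s)(3×10⁸ m/s) / (432.3×10⁻⁹ m)
E = 2.8680 eV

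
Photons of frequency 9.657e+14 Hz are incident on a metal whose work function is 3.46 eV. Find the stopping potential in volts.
0.5338 V

The stopping potential V_s satisfies: eV_s = KE_max

First, find KE_max using Einstein's equation:
E_photon = hf = (6.626×10⁻³⁴ J·s)(9.657e+14 Hz) = 3.9938 eV
KE_max = E_photon - φ = 3.9938 - 3.46 = 0.5338 eV

Since eV_s = KE_max:
V_s = KE_max/e = 0.5338 V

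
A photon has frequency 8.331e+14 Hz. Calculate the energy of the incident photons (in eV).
3.4454 eV

Using E = hf:

E = hf = (6.626×10⁻³⁴ J·s)(8.331e+14 Hz)
E = 3.4454 eV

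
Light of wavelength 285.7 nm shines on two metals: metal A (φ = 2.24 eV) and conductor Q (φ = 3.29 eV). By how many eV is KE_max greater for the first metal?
1.0500 eV

Using KE_max = hc/λ - φ for each metal:

Photon energy: E = hc/λ = 4.3397 eV

For metal A (φ₁ = 2.24 eV):
KE₁ = E - φ₁ = 4.3397 - 2.24 = 2.0997 eV

For conductor Q (φ₂ = 3.29 eV):
KE₂ = E - φ₂ = 4.3397 - 3.29 = 1.0497 eV

Difference:
ΔKE = KE₁ - KE₂ = 2.0997 - 1.0497 = 1.0500 eV

Note: The difference equals the difference in work functions: 3.29 - 2.24 = 1.05 eV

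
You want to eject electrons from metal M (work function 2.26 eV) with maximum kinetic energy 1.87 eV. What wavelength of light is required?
300.20 nm

From Einstein's equation: KE_max = hc/λ - φ

Rearranging for λ:
hc/λ = KE_max + φ
λ = hc/(KE_max + φ)

Required photon energy:
E_photon = KE_max + φ = 1.87 + 2.26 = 4.13 eV

Required wavelength:
λ = hc/E_photon = (6.626×10⁻³⁴)(3×10⁸) / (4.13 × 1.602×10⁻¹⁹)
λ = 300.20 nm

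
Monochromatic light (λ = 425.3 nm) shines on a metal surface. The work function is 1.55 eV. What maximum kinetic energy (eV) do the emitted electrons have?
1.3652 eV

Using Einstein's photoelectric equation: KE_max = hf - φ = hc/λ - φ

First, calculate the photon energy:
E_photon = hc/λ = (6.626×10⁻³⁴ J·s)(3×10⁸ m/s) / (425.3×10⁻⁹ m)
E_photon = 2.9152 eV

Then, the maximum kinetic energy:
KE_max = E_photon - φ = 2.9152 eV - 1.55 eV = 1.3652 eV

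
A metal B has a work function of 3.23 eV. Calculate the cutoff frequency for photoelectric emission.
7.8101e+14 Hz

The threshold frequency is when the photon energy equals the work function:
hf₀ = φ

Solving for f₀:
f₀ = φ/h = (3.23 eV × 1.602×10⁻¹⁹ J/eV) / (6.626×10⁻³⁴ J·s)
f₀ = 7.8101e+14 Hz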